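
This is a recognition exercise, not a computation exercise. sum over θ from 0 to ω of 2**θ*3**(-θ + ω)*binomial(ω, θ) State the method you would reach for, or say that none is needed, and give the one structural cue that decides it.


Technique: the binomial theorem — binomial coefficients against complementary powers of 2 and 3: recognize the binomial expansion and resum.


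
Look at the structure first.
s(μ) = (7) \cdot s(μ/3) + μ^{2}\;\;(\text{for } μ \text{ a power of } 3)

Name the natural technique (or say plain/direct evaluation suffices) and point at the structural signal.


Verdict: the master substitution — the argument shrinks by the factor 3, so measure the index on a logarithmic scale and the recursion becomes a shift.


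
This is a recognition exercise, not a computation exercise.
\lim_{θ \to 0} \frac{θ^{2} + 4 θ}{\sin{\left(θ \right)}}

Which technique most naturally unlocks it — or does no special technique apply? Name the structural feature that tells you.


Technique: l'Hôpital's rule (0/0) — numerator and denominator both vanish at 0 — a genuine 0/0 form, which is exactly when l'Hôpital applies. A first-order expansion at the point is an equally standard path; the rule packages it.


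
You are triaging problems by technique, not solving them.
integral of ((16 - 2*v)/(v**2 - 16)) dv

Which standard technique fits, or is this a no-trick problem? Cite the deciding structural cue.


Method: partial fractions — the bottom factors while the top stays lower-degree — split into simple fractions and integrate piece by piece.


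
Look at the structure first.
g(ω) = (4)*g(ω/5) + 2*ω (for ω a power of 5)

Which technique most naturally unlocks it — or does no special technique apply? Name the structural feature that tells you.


Method: the master substitution — the recursive call is at index ω/5 rather than a shift, a divide-and-conquer shape — substituting ω = 5^m linearizes it.


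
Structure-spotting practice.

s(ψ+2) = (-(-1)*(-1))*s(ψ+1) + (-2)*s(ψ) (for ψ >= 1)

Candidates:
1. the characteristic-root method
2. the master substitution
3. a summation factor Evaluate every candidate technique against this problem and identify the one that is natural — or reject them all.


Method: the characteristic-root method — try a geometric ansatz r^ψ: constant coefficients turn the recurrence into one polynomial equation in r.
- the characteristic-root method — yes, a natural case for it.
- the master substitution — no fixed divisor shrinks the index between calls.
- a summation factor: the recurrence reaches back more than one step, outside the first-order family a summation factor normalizes.


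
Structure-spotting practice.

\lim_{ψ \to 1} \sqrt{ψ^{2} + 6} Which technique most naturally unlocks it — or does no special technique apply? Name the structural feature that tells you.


Diagnosis: no special technique — no vanishing denominator and no indeterminate clash at the point — evaluation is immediate.


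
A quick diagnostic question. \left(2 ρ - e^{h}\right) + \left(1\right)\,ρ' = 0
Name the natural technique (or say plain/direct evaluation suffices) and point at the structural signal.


Diagnosis: a linear integrating factor — the unknown enters only to the first power against a nonzero forcing term — the integrating-factor template applies directly.


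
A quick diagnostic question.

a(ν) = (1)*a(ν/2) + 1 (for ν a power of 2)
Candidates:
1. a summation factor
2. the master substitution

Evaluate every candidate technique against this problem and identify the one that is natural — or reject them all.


Best approach: the master substitution — index division is the fingerprint: ν/2 in the recursive call means substitute ν = 2^m.
- a summation factor: the recursion divides its index rather than shifting it — there is no previous-term chain for a summation factor to telescope.
- the master substitution — applies; the problem has the shape this method handles.


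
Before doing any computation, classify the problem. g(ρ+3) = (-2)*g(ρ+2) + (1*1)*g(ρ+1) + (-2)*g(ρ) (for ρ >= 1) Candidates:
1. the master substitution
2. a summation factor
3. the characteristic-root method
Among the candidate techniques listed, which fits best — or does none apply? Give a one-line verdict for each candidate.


Diagnosis: the characteristic-root method — no index-dependence in the weights and nothing inhomogeneous: classic characteristic-equation setup.
- the master substitution: the recursion shifts the index rather than dividing it.
- a summation factor: a summation factor telescopes one-step recursions; this one carries higher-order memory.
- the characteristic-root method: yes — fits the structure here.


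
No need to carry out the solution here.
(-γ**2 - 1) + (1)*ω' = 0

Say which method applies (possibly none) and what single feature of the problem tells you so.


Best approach: no special technique — solved for the derivative, no ω appears — this is antidifferentiation in γ wearing ODE clothing.


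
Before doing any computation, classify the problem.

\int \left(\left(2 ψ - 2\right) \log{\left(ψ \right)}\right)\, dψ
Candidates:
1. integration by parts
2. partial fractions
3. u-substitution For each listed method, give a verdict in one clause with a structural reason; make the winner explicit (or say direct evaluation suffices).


Method: integration by parts — with u = \log{\left(ψ \right)} the logarithm disappears after one differentiation, leaving a power-rule integral.
- integration by parts — yes, a natural case for it.
- partial fractions — there is no rational-function structure to decompose.
- u-substitution — no subexpression of the integrand pairs with its own derivative as a factor — individual terms may offer their own substitutions, but any change of variable covering the whole integral would have to be constructed from outside the expression.


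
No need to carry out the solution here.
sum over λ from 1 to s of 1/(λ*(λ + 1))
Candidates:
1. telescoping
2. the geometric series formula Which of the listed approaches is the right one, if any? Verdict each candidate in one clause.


Best approach: telescoping — 1/(λ*(λ + 1)) hides a difference of shifted reciprocals — decompose it and the middle of the sum vanishes.
- telescoping — applicable, and directly so.
- the geometric series formula — there is no constant term-to-term ratio.


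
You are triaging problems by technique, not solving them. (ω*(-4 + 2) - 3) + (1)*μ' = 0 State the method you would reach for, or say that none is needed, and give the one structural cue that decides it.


Technique: no special technique — solved for the derivative, μ never appears on the right — this is a direct integration in ω, not a differential-equations problem at heart.


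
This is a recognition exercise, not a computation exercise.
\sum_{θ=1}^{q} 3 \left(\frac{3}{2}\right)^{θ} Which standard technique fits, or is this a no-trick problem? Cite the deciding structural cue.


Best approach: the geometric series formula — term-over-term division gives \frac{3}{2} every time — index-free ratio, geometric sum formula applies.


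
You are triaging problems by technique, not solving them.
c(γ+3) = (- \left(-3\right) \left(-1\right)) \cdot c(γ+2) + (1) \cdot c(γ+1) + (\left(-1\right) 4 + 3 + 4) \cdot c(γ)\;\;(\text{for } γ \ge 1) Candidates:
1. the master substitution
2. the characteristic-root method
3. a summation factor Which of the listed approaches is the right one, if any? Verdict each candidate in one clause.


Method: the characteristic-root method — this is the constant-coefficient homogeneous case — the whole solution in γ reduces to a polynomial's roots.
- the master substitution — this is shift-type recursion, outside the divide-and-conquer template.
- the characteristic-root method: applicable, and directly so.
- a summation factor: the recurrence reaches back more than one step, outside the first-order family a summation factor normalizes.


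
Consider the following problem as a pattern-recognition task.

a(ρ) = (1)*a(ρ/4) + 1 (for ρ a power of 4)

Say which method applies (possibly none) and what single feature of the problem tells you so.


Method: the master substitution — the index is divided (ρ/4), not shifted — substitute ρ = 4^m to straighten it into a shift recurrence.


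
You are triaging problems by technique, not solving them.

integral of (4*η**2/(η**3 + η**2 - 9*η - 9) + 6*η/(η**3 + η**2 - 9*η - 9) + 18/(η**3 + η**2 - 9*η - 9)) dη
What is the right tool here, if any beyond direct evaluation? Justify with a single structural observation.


Technique: partial fractions — a proper rational integrand over the factorable η**3 + η**2 - 9*η - 9: partial fractions reduce it to elementary pieces.


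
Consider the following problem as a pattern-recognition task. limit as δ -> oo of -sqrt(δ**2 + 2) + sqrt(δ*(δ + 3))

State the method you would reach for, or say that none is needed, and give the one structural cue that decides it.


Method: conjugate multiplication — sqrt(δ*(δ + 3)) and sqrt(δ**2 + 2) both blow up, but their difference is tame once the conjugate rationalizes it.


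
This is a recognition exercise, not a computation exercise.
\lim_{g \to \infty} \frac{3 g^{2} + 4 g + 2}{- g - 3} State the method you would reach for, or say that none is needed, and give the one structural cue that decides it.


Method: dominant-term comparison — growth-rate triage: the leading powers of g decide the limit, everything else is noise. As a single quotient, the ∞/∞ shape would yield to repeated differentiation as well — the growth comparison gets there in one look.


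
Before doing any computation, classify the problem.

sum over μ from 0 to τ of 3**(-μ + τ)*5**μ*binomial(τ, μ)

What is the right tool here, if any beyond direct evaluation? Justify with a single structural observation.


Verdict: the binomial theorem — the summand is term μ of a binomial expansion in 5 and 3; the whole sum is a single power.


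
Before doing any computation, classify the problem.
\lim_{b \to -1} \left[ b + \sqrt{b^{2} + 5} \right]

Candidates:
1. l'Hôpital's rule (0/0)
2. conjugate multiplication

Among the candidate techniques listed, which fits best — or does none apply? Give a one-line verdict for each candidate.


Best approach: no special technique — the expression is continuous at the evaluation point — substitute directly; no indeterminate form appears.
- l'Hôpital's rule (0/0): substituting the point produces a determinate value, not a 0 over 0 clash.
- conjugate multiplication: there is no infinity-minus-infinity radical difference to rationalize.


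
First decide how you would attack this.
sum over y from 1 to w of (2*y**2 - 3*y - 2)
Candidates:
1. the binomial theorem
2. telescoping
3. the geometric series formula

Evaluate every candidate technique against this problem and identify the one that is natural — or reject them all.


Best approach: no special technique — Faulhaber territory: sum each constant-multiple power of y with its closed-form formula, no trick required.
- the binomial theorem: the summand does not match any term pattern of an expanded binomial power.
- telescoping — computed from the summand as displayed, the partial sums build up without the pairwise collapse telescoping exploits.
- the geometric series formula: consecutive terms are not related by a fixed multiplier.


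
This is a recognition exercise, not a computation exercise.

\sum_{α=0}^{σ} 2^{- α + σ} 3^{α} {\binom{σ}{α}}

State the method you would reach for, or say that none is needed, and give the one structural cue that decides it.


Technique: the binomial theorem — the binomial coefficients weight matched powers of 3 and 2, which is exactly the expansion of a binomial power.


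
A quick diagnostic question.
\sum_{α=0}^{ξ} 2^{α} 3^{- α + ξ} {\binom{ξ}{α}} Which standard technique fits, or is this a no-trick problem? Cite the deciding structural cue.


Method: the binomial theorem — {\binom{ξ}{α}} weighting matched powers of 2 and 3 is the expanded form of (2 + 3)^ξ — fold it back up.


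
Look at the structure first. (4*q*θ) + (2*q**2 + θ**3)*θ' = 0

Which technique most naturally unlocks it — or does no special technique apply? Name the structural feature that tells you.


Method: the exact-equation method — because the two cross partials coincide, the form is conservative as written — recover its potential in (q, θ).


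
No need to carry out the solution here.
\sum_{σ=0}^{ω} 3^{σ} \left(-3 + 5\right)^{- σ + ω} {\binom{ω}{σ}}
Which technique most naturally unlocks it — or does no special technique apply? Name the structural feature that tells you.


Verdict: the binomial theorem — terms weighting {\binom{ω}{σ}} against matched powers of 3 and (-3 + 5) reassemble into (3 + (-3 + 5))^ω by the binomial theorem.


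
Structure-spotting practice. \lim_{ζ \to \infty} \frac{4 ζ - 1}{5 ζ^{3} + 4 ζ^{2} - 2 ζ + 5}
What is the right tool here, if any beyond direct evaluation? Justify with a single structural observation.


Diagnosis: dominant-term comparison — growth-rate triage: the leading powers of ζ decide the limit, everything else is noise. l'Hôpital's at-infinity variant applies to the expression viewed as a single quotient; the leading-term comparison is the direct route.


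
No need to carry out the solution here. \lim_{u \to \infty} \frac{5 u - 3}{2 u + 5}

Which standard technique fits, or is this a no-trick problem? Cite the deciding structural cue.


Verdict: dominant-term comparison — growth-rate triage: the leading powers of u decide the limit, everything else is noise. l'Hôpital's at-infinity variant applies to the expression viewed as a single quotient; the leading-term comparison is the direct route.


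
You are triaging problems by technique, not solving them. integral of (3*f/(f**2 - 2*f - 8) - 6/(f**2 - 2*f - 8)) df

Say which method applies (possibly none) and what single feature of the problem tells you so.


Technique: partial fractions — each factor of f**2 - 2*f - 8 owns one elementary piece of the integrand — separate them and integrate piecewise.


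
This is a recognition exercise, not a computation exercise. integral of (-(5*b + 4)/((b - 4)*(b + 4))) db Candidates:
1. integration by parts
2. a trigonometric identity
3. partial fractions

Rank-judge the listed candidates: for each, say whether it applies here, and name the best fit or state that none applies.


Best approach: partial fractions — a proper rational integrand whose denominator splits into simpler factors — decompose into partial fractions first.
- integration by parts — the nonconstant-polynomial-times-standard-kernel pattern (an exp, sine, cosine, or logarithm partner) is absent.
- a trigonometric identity — with no trigonometric functions present, identity rewriting has no target.
- partial fractions: yes, a natural case for it.


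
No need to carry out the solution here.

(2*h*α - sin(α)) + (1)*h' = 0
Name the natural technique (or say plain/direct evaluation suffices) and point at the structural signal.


Verdict: a linear integrating factor — linear in the unknown with genuine forcing: multiply through by the exponential of the integrated coefficient and the left side closes into one derivative.


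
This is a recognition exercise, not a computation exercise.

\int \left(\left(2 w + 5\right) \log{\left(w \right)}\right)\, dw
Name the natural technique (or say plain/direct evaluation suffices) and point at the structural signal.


Method: integration by parts — choose u = \log{\left(w \right)}: one derivative turns the logarithm algebraic, and the remaining factor 2 w + 5 integrates term by term under the power rule.


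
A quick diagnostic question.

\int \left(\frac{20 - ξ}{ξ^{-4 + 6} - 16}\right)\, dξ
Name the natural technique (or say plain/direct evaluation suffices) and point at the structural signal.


Diagnosis: partial fractions — each factor of (ξ^{-4 + 6} - 16) owns one elementary piece of the integrand — separate them and integrate piecewise.


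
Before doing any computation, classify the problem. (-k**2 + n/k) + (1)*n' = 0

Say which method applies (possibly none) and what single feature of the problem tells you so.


Verdict: a linear integrating factor — linear in the unknown with genuine forcing: multiply through by the exponential of the integrated coefficient and the left side closes into one derivative.


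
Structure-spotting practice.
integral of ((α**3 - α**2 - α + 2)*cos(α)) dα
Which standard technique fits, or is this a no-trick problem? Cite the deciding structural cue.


Diagnosis: integration by parts — differentiate α**3 - α**2 - α + 2, integrate cos(α): each pass lowers the polynomial degree, so parts terminates.


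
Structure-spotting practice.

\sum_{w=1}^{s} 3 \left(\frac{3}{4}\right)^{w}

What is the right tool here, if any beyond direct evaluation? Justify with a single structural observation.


Verdict: the geometric series formula — term-over-term division gives \frac{3}{4} every time — index-free ratio, geometric sum formula applies.


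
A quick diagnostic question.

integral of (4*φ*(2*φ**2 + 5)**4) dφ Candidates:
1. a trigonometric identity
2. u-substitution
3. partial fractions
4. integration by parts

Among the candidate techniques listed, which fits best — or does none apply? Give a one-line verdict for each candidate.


Technique: u-substitution — viewed as a product, the integrand is a composition evaluated at 2*φ**2 + 5 times (a constant multiple of) that inner expression's derivative, so u = 2*φ**2 + 5 makes it elementary. Nothing stops a full expansion here — the substitution simply spares the algebra.
- a trigonometric identity: there is no trigonometric structure at all — the integrand carries no sine or cosine to rewrite.
- u-substitution: applicable, and directly so.
- partial fractions — there is no rational-function structure to decompose.
- integration by parts — splitting off a factor buys nothing — the integrand integrates directly without parts.


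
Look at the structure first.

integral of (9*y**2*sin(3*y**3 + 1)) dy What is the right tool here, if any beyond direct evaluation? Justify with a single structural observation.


Technique: u-substitution — gathered as a product, the integrand carries the factor 9*y**2 — up to a constant, the derivative of the inner expression 3*y**3 + 1 — so u = 3*y**3 + 1 collapses the integral.


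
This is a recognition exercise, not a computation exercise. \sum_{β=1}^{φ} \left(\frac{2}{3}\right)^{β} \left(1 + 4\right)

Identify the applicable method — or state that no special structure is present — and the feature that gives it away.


Method: the geometric series formula — check a ratio of consecutive terms: it is \frac{2}{3}, independent of the index, so the geometric formula closes the sum.


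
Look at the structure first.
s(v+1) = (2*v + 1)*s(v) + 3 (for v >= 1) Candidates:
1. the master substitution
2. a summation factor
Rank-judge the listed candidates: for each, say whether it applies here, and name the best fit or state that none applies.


Diagnosis: a summation factor — with the index-dependent coefficient 2*v + 1, dividing by the cumulative product turns the left side into a pure difference.
- the master substitution: no fixed divisor shrinks the index between calls.
- a summation factor — yes — fits the structure here.


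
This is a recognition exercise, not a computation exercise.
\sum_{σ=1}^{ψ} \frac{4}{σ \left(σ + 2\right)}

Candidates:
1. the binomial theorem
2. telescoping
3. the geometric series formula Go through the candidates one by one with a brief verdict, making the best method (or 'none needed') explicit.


Method: telescoping — \frac{4}{σ \left(σ + 2\right)} hides a difference of shifted reciprocals — decompose it and the middle of the sum vanishes.
- the binomial theorem: no binomial coefficients pair with matched powers.
- telescoping: applies; the problem has the shape this method handles.
- the geometric series formula — there is no constant term-to-term ratio.


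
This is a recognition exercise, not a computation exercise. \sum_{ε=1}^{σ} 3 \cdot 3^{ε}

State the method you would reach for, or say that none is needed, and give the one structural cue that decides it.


Method: the geometric series formula — check a ratio of consecutive terms: it is 3, independent of the index, so the geometric formula closes the sum.


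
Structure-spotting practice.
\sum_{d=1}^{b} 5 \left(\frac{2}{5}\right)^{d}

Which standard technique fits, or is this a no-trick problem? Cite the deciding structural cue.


Method: the geometric series formula — consecutive terms stand in a fixed index-free ratio — the geometric sum formula closes it.


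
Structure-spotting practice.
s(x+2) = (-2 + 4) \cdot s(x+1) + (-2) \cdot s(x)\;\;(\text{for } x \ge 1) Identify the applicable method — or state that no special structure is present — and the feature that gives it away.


Technique: the characteristic-root method — try a geometric ansatz r^x: constant coefficients turn the recurrence into one polynomial equation in r.


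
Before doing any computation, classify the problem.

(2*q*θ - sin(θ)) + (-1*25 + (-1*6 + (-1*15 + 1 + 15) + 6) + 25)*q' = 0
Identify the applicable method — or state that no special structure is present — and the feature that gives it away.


Verdict: a linear integrating factor — linear in the unknown with genuine forcing: multiply through by the exponential of the integrated coefficient and the left side closes into one derivative.


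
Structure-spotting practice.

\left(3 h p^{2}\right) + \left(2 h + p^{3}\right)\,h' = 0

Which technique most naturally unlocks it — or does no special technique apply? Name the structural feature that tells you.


Verdict: the exact-equation method — d/dh of 3 h p^{2} equals d/dp of 2 h + p^{3}: the form is a total differential of one potential — integrate it exactly.


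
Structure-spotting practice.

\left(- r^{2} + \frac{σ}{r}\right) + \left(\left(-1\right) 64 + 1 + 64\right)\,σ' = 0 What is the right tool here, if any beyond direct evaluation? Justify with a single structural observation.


Method: a linear integrating factor — linear in the unknown with genuine forcing: multiply through by the exponential of the integrated coefficient and the left side closes into one derivative.


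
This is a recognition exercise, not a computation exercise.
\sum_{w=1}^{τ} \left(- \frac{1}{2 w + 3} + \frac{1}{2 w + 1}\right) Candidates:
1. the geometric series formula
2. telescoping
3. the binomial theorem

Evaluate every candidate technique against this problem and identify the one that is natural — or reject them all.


Diagnosis: telescoping — write out three consecutive terms and watch the interior cancel: the advanced copy one term subtracts reappears as the very next term's leading piece, pair after pair.
- the geometric series formula: dividing successive terms gives an index-dependent quantity, not a constant.
- telescoping: yes, a natural case for it.
- the binomial theorem — there is no pair of bases whose matched powers would reassemble into a single binomial power.


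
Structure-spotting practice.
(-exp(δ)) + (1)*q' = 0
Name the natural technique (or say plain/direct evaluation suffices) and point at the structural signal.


Technique: no special technique — with q absent the equation is not coupled at all: direct integration in δ.


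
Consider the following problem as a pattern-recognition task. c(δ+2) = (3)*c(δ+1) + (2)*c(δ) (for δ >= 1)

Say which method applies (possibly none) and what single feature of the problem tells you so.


Method: the characteristic-root method — constant coefficients and linearity mean the ansatz r^δ reduces it to solving the characteristic polynomial.


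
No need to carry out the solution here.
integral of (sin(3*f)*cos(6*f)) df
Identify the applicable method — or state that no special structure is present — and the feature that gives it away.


Verdict: a trigonometric identity — apply product-to-sum to sin(3*f)*cos(6*f): two clean single-angle terms replace one awkward product.


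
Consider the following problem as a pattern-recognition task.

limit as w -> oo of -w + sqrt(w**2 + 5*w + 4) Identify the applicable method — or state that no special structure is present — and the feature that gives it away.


Best approach: conjugate multiplication — turning the difference into a conjugate-rationalized ratio makes the limit readable.


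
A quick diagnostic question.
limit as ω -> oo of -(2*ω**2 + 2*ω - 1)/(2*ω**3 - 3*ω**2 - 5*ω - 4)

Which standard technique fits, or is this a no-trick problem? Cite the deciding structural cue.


Verdict: dominant-term comparison — divide through by the highest power of ω; every lower-order term dies and the dominant terms decide the limit. As a single quotient, the ∞/∞ shape would yield to repeated differentiation as well — the growth comparison gets there in one look.


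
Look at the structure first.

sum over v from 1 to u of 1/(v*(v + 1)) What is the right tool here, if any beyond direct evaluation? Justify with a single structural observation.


Verdict: telescoping — integer-spaced poles in 1/(v*(v + 1)) are the telescoping signature in disguise.


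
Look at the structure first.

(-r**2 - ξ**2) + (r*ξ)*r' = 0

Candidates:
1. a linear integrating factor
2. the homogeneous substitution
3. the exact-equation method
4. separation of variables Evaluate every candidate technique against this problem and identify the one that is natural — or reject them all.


Diagnosis: the homogeneous substitution — the slope's numerator and denominator share total degree; set v = r/ξ and the equation drops to separable form. This doubles as a Bernoulli equation in the unknown as written; the homogeneous route needs no setup at all.
- a linear integrating factor — a nonlinear term in the unknown puts this outside the integrating-factor template.
- the homogeneous substitution: yes, a natural case for it.
- the exact-equation method — the cross partial derivatives disagree, so no single potential exists.
- separation of variables — the two dependences do not factor apart.


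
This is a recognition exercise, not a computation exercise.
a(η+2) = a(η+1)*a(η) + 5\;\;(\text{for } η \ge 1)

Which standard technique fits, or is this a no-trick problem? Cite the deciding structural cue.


Verdict: no special technique — a nonlinear dependence on earlier terms breaks linearity, and with it every superposition-based closed form.


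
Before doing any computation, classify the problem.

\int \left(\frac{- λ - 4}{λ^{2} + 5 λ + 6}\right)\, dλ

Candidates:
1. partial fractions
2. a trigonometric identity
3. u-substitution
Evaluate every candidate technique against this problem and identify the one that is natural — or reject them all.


Verdict: partial fractions — once λ^{2} + 5 λ + 6 is factored, each root contributes a simple-fraction term; integrate them one at a time.
- partial fractions — a fit — the right tool for this form.
- a trigonometric identity: with no trigonometric functions present, identity rewriting has no target.
- u-substitution: no subexpression of the integrand serves as a whole-integral substitution inner — individual terms may offer their own, but none carries its derivative as a factor of the full integrand; a working change of variable would have to be constructed from outside the expression.


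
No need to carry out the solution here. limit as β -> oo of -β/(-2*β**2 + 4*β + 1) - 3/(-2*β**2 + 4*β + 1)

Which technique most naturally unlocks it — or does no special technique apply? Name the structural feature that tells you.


Diagnosis: dominant-term comparison — at large β only the top-degree terms survive; compare the leading terms and the limit falls out. Viewed as a single quotient this is an ∞/∞ form — an at-infinity application of l'Hôpital's rule would also resolve it; comparing leading growth reads the answer without differentiating.


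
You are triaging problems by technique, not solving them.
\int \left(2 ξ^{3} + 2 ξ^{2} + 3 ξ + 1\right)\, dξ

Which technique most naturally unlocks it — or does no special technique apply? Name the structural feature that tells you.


Diagnosis: no special technique — a term-by-term power-rule job in ξ; no substitution or rearrangement earns its keep here.


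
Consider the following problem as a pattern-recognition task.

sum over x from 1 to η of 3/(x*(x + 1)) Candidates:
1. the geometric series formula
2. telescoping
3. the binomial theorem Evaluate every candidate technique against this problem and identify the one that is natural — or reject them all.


Method: telescoping — rewrite 3/(x*(x + 1)) as simple fractions and successive terms eat each other — only the edges survive.
- the geometric series formula: the term-to-term ratio changes with the index, so the geometric formula cannot close it.
- telescoping: applicable, and directly so.
- the binomial theorem: no binomial coefficients pair up with complementary powers here.


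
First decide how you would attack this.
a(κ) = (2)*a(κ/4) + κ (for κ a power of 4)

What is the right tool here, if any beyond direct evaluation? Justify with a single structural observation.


Verdict: the master substitution — a divide-and-conquer shape: argument κ/4, so change variables with κ = 4^m and solve the linear version.


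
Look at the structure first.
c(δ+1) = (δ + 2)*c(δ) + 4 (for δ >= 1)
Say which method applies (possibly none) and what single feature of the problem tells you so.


Method: a summation factor — an index-dependent multiplier δ + 2 rules out characteristic roots; a summation factor converts it to a pure difference.


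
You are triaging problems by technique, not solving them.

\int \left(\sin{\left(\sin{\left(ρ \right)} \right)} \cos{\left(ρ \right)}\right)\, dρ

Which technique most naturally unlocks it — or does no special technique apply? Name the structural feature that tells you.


Verdict: u-substitution — the only nontrivial dependence routes through \sin{\left(ρ \right)}, whose derivative supplies the leftover factor up to a constant multiple — u = \sin{\left(ρ \right)} flattens it.


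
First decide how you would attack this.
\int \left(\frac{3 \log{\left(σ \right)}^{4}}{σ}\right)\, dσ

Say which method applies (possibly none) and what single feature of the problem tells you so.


Verdict: u-substitution — structure check: outer function, inner expression \log{\left(σ \right)}, inner derivative as a factor — the classic u = \log{\left(σ \right)} pattern.


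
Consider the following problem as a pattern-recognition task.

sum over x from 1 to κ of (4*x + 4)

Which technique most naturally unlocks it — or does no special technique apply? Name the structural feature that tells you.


Best approach: no special technique — no ratio, no shift structure, no binomial pattern: sum the constant-multiple powers of x with known formulas.


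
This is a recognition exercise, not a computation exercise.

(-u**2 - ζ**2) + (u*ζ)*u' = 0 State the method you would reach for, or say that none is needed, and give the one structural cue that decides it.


Best approach: the homogeneous substitution — the slope's numerator and denominator have matching total degree, so it depends only on u/ζ and the ratio substitution collapses it. Rearranged, this also fits the Bernoulli template directly; the homogeneous substitution reads the structure without the rearrangement.


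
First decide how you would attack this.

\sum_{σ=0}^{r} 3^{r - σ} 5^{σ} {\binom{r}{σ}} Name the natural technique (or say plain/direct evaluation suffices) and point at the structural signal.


Technique: the binomial theorem — the binomial coefficients weight matched powers of 5 and 3, which is exactly the expansion of a binomial power.


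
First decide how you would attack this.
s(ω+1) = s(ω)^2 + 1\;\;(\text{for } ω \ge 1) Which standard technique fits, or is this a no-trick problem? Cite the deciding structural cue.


Method: no special technique — each new value is a nonlinear function of earlier ones — scaling arguments and superposition both fail.


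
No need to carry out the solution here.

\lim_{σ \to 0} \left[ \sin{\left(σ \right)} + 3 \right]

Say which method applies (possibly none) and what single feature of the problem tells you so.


Diagnosis: no special technique — the expression is continuous at 0 — substitute and evaluate; no indeterminate form appears.


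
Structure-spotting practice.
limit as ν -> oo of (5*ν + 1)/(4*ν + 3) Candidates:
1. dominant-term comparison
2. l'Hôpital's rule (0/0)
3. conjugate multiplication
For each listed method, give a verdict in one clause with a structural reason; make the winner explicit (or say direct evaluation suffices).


Verdict: dominant-term comparison — as ν grows, only the highest-degree terms matter — compare leading terms and read the limit off.
- dominant-term comparison: yes, a natural case for it.
- l'Hôpital's rule (0/0) — viewed as a single quotient this runs to ∞/∞, not the 0/0 clash this candidate addresses; an at-infinity variant of the rule would resolve it, but comparing leading growth reads the answer without differentiating.
- conjugate multiplication — there is no infinity-minus-infinity radical difference to rationalize.


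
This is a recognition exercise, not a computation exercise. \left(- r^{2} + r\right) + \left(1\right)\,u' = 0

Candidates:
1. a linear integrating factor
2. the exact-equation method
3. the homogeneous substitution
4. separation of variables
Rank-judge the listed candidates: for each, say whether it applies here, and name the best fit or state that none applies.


Method: no special technique — solved for the derivative, u never appears on the right — this is a direct integration in r, not a differential-equations problem at heart.
- a linear integrating factor — the linear template holds only trivially here (the unknown is absent, so the coefficient is zero) — the method is not the natural label.
- the exact-equation method: the unknown never enters the equation — exactness holds emptily, with nothing for the method to add.
- the homogeneous substitution: solved for the derivative, the right side changes under joint scaling of the two variables.
- separation of variables: separation is only trivially available — with the unknown absent from the slope this is a direct integration, not a separation problem.


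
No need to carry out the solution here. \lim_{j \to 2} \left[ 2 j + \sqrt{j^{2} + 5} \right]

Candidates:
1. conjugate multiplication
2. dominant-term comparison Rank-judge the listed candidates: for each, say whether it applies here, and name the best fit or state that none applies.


Method: no special technique — nothing blocks direct substitution at 2: plug in and finish.
- conjugate multiplication: there are no radicals in tension whose conjugate would simplify matters.
- dominant-term comparison — no dominant-degree comparison decides it.


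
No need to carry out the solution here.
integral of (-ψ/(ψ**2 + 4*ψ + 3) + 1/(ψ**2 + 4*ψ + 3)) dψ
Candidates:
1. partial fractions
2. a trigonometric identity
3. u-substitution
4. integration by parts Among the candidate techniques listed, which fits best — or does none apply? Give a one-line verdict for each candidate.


Verdict: partial fractions — the integrand is a proper rational function and its denominator ψ**2 + 4*ψ + 3 factors into distinct pieces, so it splits into simple fractions.
- partial fractions — yes — fits the structure here.
- a trigonometric identity: no sine or cosine appears, so there is nothing for a trigonometric identity to act on.
- u-substitution: no subexpression of the integrand serves as a whole-integral substitution inner — individual terms may offer their own, but none carries its derivative as a factor of the full integrand; a working change of variable would have to be constructed from outside the expression.
- integration by parts: the nonconstant-polynomial-times-standard-kernel pattern (an exp, sine, cosine, or logarithm partner) is absent.


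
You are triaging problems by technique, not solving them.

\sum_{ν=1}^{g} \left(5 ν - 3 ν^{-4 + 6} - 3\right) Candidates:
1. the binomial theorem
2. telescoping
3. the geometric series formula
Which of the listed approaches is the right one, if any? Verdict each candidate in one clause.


Technique: no special technique — the sum is polynomial through and through; closed forms for each power of ν finish it directly.
- the binomial theorem: the summand does not match any term pattern of an expanded binomial power.
- telescoping: the summand is not presented as a shifted difference — a telescoping rewrite may exist, but the displayed structure does not offer one.
- the geometric series formula: the ratio of consecutive terms depends on the index.


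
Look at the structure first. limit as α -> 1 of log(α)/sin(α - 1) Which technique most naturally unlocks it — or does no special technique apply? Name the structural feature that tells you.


Diagnosis: l'Hôpital's rule (0/0) — the 0/0 form at 1 is the signature situation for l'Hôpital's rule. A first-order expansion at the point is an equally standard path; the rule packages it.


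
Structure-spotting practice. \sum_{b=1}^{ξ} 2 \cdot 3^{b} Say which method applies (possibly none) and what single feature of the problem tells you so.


Verdict: the geometric series formula — consecutive terms stand in a fixed index-free ratio — the geometric sum formula closes it.


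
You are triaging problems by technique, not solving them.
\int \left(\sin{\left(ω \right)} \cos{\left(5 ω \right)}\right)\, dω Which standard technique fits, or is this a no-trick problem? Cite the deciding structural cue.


Method: a trigonometric identity — cross-frequency products like \sin{\left(ω \right)} \cos{\left(5 ω \right)} are the textbook product-to-sum case — the identity converts them to directly integrable sinusoids.


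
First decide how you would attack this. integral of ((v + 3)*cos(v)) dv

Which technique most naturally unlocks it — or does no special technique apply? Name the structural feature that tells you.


Technique: integration by parts — differentiate v + 3, integrate cos(v): each pass lowers the polynomial degree, so parts terminates.


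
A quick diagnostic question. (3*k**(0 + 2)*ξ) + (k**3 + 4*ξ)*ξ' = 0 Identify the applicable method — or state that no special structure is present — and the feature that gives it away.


Technique: the exact-equation method — because the two cross partials coincide, the form is conservative as written — recover its potential in (k, ξ).


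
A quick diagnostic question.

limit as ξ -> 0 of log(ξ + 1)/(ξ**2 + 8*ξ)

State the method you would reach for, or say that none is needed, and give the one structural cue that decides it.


Technique: l'Hôpital's rule (0/0) — plug in 0: top and bottom both hit zero, so differentiate each and retry. A first-order expansion at the point is an equally standard path; the rule packages it.


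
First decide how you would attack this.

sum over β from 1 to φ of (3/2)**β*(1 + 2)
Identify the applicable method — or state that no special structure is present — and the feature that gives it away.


Technique: the geometric series formula — consecutive terms stand in a fixed index-free ratio — the geometric sum formula closes it.
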